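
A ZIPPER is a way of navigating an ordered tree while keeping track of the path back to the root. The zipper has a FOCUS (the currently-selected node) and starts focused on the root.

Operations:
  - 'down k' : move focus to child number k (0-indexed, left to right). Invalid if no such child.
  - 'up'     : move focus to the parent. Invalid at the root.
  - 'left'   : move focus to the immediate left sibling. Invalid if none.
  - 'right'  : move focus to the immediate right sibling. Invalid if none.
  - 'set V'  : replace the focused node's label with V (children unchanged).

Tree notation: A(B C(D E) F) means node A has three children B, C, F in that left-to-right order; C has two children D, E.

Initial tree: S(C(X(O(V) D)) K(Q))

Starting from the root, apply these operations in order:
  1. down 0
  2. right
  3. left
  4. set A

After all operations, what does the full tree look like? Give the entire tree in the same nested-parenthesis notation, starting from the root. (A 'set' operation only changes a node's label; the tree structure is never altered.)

Step 1 (down 0): focus=C path=0 depth=1 children=['X'] left=[] right=['K'] parent=S
Step 2 (right): focus=K path=1 depth=1 children=['Q'] left=['C'] right=[] parent=S
Step 3 (left): focus=C path=0 depth=1 children=['X'] left=[] right=['K'] parent=S
Step 4 (set A): focus=A path=0 depth=1 children=['X'] left=[] right=['K'] parent=S

Answer: S(A(X(O(V) D)) K(Q))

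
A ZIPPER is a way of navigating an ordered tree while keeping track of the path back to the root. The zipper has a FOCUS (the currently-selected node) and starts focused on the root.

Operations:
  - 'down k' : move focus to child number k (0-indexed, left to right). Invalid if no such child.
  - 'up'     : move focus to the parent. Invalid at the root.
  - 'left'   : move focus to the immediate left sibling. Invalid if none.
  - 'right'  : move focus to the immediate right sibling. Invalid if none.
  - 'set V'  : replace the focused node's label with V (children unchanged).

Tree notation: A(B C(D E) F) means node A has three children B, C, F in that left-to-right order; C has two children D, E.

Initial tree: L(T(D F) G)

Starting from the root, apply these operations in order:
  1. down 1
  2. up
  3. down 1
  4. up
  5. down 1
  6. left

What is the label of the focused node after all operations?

Step 1 (down 1): focus=G path=1 depth=1 children=[] left=['T'] right=[] parent=L
Step 2 (up): focus=L path=root depth=0 children=['T', 'G'] (at root)
Step 3 (down 1): focus=G path=1 depth=1 children=[] left=['T'] right=[] parent=L
Step 4 (up): focus=L path=root depth=0 children=['T', 'G'] (at root)
Step 5 (down 1): focus=G path=1 depth=1 children=[] left=['T'] right=[] parent=L
Step 6 (left): focus=T path=0 depth=1 children=['D', 'F'] left=[] right=['G'] parent=L

Answer: T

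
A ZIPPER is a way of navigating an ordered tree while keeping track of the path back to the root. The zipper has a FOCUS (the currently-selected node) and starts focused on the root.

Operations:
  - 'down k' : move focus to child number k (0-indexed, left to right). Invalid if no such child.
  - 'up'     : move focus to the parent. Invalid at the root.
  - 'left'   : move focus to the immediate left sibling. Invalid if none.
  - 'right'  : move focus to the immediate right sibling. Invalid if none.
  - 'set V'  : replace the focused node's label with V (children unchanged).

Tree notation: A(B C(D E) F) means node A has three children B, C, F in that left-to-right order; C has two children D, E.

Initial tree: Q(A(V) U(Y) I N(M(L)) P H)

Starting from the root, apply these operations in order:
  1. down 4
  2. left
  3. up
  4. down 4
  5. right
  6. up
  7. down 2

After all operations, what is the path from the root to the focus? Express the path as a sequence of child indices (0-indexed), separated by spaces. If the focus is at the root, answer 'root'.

Step 1 (down 4): focus=P path=4 depth=1 children=[] left=['A', 'U', 'I', 'N'] right=['H'] parent=Q
Step 2 (left): focus=N path=3 depth=1 children=['M'] left=['A', 'U', 'I'] right=['P', 'H'] parent=Q
Step 3 (up): focus=Q path=root depth=0 children=['A', 'U', 'I', 'N', 'P', 'H'] (at root)
Step 4 (down 4): focus=P path=4 depth=1 children=[] left=['A', 'U', 'I', 'N'] right=['H'] parent=Q
Step 5 (right): focus=H path=5 depth=1 children=[] left=['A', 'U', 'I', 'N', 'P'] right=[] parent=Q
Step 6 (up): focus=Q path=root depth=0 children=['A', 'U', 'I', 'N', 'P', 'H'] (at root)
Step 7 (down 2): focus=I path=2 depth=1 children=[] left=['A', 'U'] right=['N', 'P', 'H'] parent=Q

Answer: 2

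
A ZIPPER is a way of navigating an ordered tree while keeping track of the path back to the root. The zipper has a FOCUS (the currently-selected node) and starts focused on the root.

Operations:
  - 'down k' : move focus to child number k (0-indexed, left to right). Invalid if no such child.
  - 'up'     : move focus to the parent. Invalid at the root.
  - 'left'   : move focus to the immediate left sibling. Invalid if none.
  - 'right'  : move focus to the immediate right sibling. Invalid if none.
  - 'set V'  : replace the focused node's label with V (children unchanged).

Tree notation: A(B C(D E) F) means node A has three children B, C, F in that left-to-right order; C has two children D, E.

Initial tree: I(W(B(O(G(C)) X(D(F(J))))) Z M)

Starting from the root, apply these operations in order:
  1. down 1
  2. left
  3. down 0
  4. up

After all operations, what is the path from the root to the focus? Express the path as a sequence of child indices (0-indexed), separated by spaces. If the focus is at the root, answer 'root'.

Answer: 0

Derivation:
Step 1 (down 1): focus=Z path=1 depth=1 children=[] left=['W'] right=['M'] parent=I
Step 2 (left): focus=W path=0 depth=1 children=['B'] left=[] right=['Z', 'M'] parent=I
Step 3 (down 0): focus=B path=0/0 depth=2 children=['O', 'X'] left=[] right=[] parent=W
Step 4 (up): focus=W path=0 depth=1 children=['B'] left=[] right=['Z', 'M'] parent=I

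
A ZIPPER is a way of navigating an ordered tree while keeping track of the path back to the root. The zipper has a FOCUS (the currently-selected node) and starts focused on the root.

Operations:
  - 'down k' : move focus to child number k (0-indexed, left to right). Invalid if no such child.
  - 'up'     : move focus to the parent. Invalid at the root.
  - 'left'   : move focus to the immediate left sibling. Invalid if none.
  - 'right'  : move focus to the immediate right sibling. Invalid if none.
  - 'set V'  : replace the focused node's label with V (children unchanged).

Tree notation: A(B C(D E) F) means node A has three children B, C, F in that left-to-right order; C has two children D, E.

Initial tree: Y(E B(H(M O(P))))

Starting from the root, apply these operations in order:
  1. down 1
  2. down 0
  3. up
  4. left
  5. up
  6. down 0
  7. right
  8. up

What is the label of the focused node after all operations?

Step 1 (down 1): focus=B path=1 depth=1 children=['H'] left=['E'] right=[] parent=Y
Step 2 (down 0): focus=H path=1/0 depth=2 children=['M', 'O'] left=[] right=[] parent=B
Step 3 (up): focus=B path=1 depth=1 children=['H'] left=['E'] right=[] parent=Y
Step 4 (left): focus=E path=0 depth=1 children=[] left=[] right=['B'] parent=Y
Step 5 (up): focus=Y path=root depth=0 children=['E', 'B'] (at root)
Step 6 (down 0): focus=E path=0 depth=1 children=[] left=[] right=['B'] parent=Y
Step 7 (right): focus=B path=1 depth=1 children=['H'] left=['E'] right=[] parent=Y
Step 8 (up): focus=Y path=root depth=0 children=['E', 'B'] (at root)

Answer: Y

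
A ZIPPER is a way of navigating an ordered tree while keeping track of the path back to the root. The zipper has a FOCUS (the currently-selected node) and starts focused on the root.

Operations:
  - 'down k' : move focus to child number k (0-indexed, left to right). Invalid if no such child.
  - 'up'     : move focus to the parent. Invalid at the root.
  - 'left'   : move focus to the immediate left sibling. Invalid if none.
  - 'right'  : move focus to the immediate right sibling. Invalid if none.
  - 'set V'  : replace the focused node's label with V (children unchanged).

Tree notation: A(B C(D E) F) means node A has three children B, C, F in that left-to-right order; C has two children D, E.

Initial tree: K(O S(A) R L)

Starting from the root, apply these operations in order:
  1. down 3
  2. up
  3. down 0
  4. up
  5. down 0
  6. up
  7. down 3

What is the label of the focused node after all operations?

Answer: L

Derivation:
Step 1 (down 3): focus=L path=3 depth=1 children=[] left=['O', 'S', 'R'] right=[] parent=K
Step 2 (up): focus=K path=root depth=0 children=['O', 'S', 'R', 'L'] (at root)
Step 3 (down 0): focus=O path=0 depth=1 children=[] left=[] right=['S', 'R', 'L'] parent=K
Step 4 (up): focus=K path=root depth=0 children=['O', 'S', 'R', 'L'] (at root)
Step 5 (down 0): focus=O path=0 depth=1 children=[] left=[] right=['S', 'R', 'L'] parent=K
Step 6 (up): focus=K path=root depth=0 children=['O', 'S', 'R', 'L'] (at root)
Step 7 (down 3): focus=L path=3 depth=1 children=[] left=['O', 'S', 'R'] right=[] parent=K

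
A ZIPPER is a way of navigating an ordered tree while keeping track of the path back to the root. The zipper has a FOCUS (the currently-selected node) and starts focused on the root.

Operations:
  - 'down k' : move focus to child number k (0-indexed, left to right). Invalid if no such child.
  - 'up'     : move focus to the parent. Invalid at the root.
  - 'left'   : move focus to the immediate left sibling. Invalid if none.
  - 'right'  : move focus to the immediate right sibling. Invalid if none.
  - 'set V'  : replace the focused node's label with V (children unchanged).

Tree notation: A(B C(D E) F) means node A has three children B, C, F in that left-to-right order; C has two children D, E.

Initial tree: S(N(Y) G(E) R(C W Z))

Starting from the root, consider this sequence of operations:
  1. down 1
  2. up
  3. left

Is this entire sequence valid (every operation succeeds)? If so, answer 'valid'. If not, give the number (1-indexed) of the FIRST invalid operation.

Step 1 (down 1): focus=G path=1 depth=1 children=['E'] left=['N'] right=['R'] parent=S
Step 2 (up): focus=S path=root depth=0 children=['N', 'G', 'R'] (at root)
Step 3 (left): INVALID

Answer: 3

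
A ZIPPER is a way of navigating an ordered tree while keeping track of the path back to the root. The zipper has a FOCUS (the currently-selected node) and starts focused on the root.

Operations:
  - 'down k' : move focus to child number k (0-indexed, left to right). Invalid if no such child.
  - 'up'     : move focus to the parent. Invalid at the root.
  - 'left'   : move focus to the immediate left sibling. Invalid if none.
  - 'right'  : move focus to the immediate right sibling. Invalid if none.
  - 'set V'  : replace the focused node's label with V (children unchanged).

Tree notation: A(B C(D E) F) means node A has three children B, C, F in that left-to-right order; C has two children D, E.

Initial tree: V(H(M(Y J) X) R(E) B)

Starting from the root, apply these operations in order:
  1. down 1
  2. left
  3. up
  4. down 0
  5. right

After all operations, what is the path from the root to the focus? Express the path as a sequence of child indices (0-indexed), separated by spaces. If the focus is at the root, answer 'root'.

Answer: 1

Derivation:
Step 1 (down 1): focus=R path=1 depth=1 children=['E'] left=['H'] right=['B'] parent=V
Step 2 (left): focus=H path=0 depth=1 children=['M', 'X'] left=[] right=['R', 'B'] parent=V
Step 3 (up): focus=V path=root depth=0 children=['H', 'R', 'B'] (at root)
Step 4 (down 0): focus=H path=0 depth=1 children=['M', 'X'] left=[] right=['R', 'B'] parent=V
Step 5 (right): focus=R path=1 depth=1 children=['E'] left=['H'] right=['B'] parent=V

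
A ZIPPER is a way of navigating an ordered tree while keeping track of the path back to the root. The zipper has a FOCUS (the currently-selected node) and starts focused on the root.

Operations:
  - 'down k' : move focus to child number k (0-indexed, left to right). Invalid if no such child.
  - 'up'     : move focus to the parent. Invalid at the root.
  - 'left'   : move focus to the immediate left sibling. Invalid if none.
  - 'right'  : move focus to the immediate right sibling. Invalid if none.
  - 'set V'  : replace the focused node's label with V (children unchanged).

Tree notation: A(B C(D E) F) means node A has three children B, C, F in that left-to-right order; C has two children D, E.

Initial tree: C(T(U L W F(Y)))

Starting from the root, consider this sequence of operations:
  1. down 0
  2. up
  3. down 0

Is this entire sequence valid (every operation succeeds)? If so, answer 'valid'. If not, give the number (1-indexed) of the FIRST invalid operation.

Answer: valid

Derivation:
Step 1 (down 0): focus=T path=0 depth=1 children=['U', 'L', 'W', 'F'] left=[] right=[] parent=C
Step 2 (up): focus=C path=root depth=0 children=['T'] (at root)
Step 3 (down 0): focus=T path=0 depth=1 children=['U', 'L', 'W', 'F'] left=[] right=[] parent=C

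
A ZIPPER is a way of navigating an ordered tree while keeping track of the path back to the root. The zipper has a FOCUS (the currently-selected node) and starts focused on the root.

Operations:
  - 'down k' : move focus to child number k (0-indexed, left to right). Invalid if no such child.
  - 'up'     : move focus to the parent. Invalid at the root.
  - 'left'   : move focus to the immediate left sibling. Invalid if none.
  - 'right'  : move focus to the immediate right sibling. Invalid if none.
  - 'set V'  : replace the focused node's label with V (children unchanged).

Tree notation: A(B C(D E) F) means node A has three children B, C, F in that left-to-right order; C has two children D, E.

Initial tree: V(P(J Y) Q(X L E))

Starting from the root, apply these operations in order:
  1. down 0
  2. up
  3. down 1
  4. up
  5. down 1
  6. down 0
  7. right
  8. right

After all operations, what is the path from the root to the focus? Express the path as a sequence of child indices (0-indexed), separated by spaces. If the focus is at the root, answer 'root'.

Step 1 (down 0): focus=P path=0 depth=1 children=['J', 'Y'] left=[] right=['Q'] parent=V
Step 2 (up): focus=V path=root depth=0 children=['P', 'Q'] (at root)
Step 3 (down 1): focus=Q path=1 depth=1 children=['X', 'L', 'E'] left=['P'] right=[] parent=V
Step 4 (up): focus=V path=root depth=0 children=['P', 'Q'] (at root)
Step 5 (down 1): focus=Q path=1 depth=1 children=['X', 'L', 'E'] left=['P'] right=[] parent=V
Step 6 (down 0): focus=X path=1/0 depth=2 children=[] left=[] right=['L', 'E'] parent=Q
Step 7 (right): focus=L path=1/1 depth=2 children=[] left=['X'] right=['E'] parent=Q
Step 8 (right): focus=E path=1/2 depth=2 children=[] left=['X', 'L'] right=[] parent=Q

Answer: 1 2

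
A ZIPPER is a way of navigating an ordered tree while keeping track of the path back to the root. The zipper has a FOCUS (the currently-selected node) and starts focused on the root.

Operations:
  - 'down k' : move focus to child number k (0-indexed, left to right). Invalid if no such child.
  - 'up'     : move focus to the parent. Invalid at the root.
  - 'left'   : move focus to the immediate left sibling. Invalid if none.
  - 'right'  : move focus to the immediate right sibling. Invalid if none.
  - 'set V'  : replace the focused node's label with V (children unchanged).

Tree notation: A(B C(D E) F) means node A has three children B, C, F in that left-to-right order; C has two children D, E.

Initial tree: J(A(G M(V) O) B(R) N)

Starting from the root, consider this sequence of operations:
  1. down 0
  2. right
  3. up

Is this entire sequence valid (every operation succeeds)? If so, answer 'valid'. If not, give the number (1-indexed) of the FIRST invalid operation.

Step 1 (down 0): focus=A path=0 depth=1 children=['G', 'M', 'O'] left=[] right=['B', 'N'] parent=J
Step 2 (right): focus=B path=1 depth=1 children=['R'] left=['A'] right=['N'] parent=J
Step 3 (up): focus=J path=root depth=0 children=['A', 'B', 'N'] (at root)

Answer: valid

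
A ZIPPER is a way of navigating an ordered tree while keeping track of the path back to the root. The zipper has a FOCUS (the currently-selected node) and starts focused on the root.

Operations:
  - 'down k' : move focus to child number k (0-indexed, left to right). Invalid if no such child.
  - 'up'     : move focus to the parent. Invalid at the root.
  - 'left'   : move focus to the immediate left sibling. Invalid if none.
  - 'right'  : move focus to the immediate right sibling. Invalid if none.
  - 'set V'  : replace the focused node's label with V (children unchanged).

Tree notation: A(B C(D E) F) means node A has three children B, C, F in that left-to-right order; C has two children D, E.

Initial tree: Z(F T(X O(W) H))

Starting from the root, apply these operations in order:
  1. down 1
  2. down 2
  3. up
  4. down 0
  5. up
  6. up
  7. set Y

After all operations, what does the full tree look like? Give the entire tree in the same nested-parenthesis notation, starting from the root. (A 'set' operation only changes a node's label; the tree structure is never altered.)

Step 1 (down 1): focus=T path=1 depth=1 children=['X', 'O', 'H'] left=['F'] right=[] parent=Z
Step 2 (down 2): focus=H path=1/2 depth=2 children=[] left=['X', 'O'] right=[] parent=T
Step 3 (up): focus=T path=1 depth=1 children=['X', 'O', 'H'] left=['F'] right=[] parent=Z
Step 4 (down 0): focus=X path=1/0 depth=2 children=[] left=[] right=['O', 'H'] parent=T
Step 5 (up): focus=T path=1 depth=1 children=['X', 'O', 'H'] left=['F'] right=[] parent=Z
Step 6 (up): focus=Z path=root depth=0 children=['F', 'T'] (at root)
Step 7 (set Y): focus=Y path=root depth=0 children=['F', 'T'] (at root)

Answer: Y(F T(X O(W) H))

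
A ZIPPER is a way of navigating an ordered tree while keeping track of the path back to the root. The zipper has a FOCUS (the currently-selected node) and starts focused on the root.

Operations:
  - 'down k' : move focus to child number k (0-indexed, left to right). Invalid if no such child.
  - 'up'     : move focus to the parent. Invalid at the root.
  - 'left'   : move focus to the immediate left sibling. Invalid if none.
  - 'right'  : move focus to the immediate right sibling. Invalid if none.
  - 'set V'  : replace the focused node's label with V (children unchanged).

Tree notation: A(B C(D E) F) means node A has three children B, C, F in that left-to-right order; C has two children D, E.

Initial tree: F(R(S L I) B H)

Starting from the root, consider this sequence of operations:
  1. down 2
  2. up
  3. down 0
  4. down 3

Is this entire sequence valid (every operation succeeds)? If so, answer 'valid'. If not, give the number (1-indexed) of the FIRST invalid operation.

Answer: 4

Derivation:
Step 1 (down 2): focus=H path=2 depth=1 children=[] left=['R', 'B'] right=[] parent=F
Step 2 (up): focus=F path=root depth=0 children=['R', 'B', 'H'] (at root)
Step 3 (down 0): focus=R path=0 depth=1 children=['S', 'L', 'I'] left=[] right=['B', 'H'] parent=F
Step 4 (down 3): INVALID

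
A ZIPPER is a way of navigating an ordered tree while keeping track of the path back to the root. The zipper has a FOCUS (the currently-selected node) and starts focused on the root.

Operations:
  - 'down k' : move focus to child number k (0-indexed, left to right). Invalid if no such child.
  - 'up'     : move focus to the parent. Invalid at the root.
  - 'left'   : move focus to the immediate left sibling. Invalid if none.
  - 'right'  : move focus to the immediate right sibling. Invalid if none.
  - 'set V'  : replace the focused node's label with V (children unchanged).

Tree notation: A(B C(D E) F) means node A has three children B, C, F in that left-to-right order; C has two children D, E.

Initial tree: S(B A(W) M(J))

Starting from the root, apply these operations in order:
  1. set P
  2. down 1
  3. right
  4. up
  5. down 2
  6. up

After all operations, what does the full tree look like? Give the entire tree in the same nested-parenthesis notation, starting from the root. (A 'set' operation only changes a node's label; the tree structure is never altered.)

Step 1 (set P): focus=P path=root depth=0 children=['B', 'A', 'M'] (at root)
Step 2 (down 1): focus=A path=1 depth=1 children=['W'] left=['B'] right=['M'] parent=P
Step 3 (right): focus=M path=2 depth=1 children=['J'] left=['B', 'A'] right=[] parent=P
Step 4 (up): focus=P path=root depth=0 children=['B', 'A', 'M'] (at root)
Step 5 (down 2): focus=M path=2 depth=1 children=['J'] left=['B', 'A'] right=[] parent=P
Step 6 (up): focus=P path=root depth=0 children=['B', 'A', 'M'] (at root)

Answer: P(B A(W) M(J))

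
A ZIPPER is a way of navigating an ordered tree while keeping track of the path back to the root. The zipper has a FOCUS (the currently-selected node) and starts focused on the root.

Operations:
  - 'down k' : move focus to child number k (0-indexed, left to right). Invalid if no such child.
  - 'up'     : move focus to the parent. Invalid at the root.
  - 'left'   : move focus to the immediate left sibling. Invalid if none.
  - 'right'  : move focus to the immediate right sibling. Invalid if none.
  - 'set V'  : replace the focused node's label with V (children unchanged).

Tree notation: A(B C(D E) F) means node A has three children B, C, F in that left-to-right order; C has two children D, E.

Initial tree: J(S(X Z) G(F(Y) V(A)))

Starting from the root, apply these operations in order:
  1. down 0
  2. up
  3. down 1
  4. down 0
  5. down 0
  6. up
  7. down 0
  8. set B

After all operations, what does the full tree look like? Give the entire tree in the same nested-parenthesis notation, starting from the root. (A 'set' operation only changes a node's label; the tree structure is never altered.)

Answer: J(S(X Z) G(F(B) V(A)))

Derivation:
Step 1 (down 0): focus=S path=0 depth=1 children=['X', 'Z'] left=[] right=['G'] parent=J
Step 2 (up): focus=J path=root depth=0 children=['S', 'G'] (at root)
Step 3 (down 1): focus=G path=1 depth=1 children=['F', 'V'] left=['S'] right=[] parent=J
Step 4 (down 0): focus=F path=1/0 depth=2 children=['Y'] left=[] right=['V'] parent=G
Step 5 (down 0): focus=Y path=1/0/0 depth=3 children=[] left=[] right=[] parent=F
Step 6 (up): focus=F path=1/0 depth=2 children=['Y'] left=[] right=['V'] parent=G
Step 7 (down 0): focus=Y path=1/0/0 depth=3 children=[] left=[] right=[] parent=F
Step 8 (set B): focus=B path=1/0/0 depth=3 children=[] left=[] right=[] parent=F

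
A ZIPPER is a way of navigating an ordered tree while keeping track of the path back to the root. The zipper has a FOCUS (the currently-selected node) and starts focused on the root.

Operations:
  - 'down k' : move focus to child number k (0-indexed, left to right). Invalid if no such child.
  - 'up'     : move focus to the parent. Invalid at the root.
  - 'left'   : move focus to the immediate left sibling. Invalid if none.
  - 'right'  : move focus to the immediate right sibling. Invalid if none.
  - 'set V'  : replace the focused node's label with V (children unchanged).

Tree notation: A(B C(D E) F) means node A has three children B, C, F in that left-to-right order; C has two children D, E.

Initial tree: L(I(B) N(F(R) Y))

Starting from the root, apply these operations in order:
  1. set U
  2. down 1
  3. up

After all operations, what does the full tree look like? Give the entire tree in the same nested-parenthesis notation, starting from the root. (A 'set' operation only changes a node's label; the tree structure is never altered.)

Step 1 (set U): focus=U path=root depth=0 children=['I', 'N'] (at root)
Step 2 (down 1): focus=N path=1 depth=1 children=['F', 'Y'] left=['I'] right=[] parent=U
Step 3 (up): focus=U path=root depth=0 children=['I', 'N'] (at root)

Answer: U(I(B) N(F(R) Y))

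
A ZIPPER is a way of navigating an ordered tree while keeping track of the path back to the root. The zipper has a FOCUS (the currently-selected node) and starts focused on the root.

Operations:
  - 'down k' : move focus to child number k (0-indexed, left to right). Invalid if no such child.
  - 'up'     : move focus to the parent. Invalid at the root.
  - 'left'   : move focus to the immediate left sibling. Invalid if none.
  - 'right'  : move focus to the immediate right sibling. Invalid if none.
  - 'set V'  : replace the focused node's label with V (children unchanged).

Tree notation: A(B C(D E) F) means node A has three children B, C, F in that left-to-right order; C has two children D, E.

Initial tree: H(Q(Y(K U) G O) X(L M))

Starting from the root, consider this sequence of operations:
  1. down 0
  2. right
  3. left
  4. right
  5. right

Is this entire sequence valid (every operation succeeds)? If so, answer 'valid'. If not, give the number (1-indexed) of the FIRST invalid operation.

Step 1 (down 0): focus=Q path=0 depth=1 children=['Y', 'G', 'O'] left=[] right=['X'] parent=H
Step 2 (right): focus=X path=1 depth=1 children=['L', 'M'] left=['Q'] right=[] parent=H
Step 3 (left): focus=Q path=0 depth=1 children=['Y', 'G', 'O'] left=[] right=['X'] parent=H
Step 4 (right): focus=X path=1 depth=1 children=['L', 'M'] left=['Q'] right=[] parent=H
Step 5 (right): INVALID

Answer: 5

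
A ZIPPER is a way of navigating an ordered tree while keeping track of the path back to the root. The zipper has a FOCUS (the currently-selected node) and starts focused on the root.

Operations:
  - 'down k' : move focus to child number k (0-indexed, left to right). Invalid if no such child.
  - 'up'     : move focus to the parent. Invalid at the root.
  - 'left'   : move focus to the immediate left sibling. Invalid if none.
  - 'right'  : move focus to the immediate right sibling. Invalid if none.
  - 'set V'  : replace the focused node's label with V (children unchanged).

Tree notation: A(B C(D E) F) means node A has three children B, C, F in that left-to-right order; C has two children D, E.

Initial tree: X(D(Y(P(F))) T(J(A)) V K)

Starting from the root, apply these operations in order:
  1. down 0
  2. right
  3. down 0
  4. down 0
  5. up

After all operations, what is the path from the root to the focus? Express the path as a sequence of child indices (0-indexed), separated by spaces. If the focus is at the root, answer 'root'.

Answer: 1 0

Derivation:
Step 1 (down 0): focus=D path=0 depth=1 children=['Y'] left=[] right=['T', 'V', 'K'] parent=X
Step 2 (right): focus=T path=1 depth=1 children=['J'] left=['D'] right=['V', 'K'] parent=X
Step 3 (down 0): focus=J path=1/0 depth=2 children=['A'] left=[] right=[] parent=T
Step 4 (down 0): focus=A path=1/0/0 depth=3 children=[] left=[] right=[] parent=J
Step 5 (up): focus=J path=1/0 depth=2 children=['A'] left=[] right=[] parent=T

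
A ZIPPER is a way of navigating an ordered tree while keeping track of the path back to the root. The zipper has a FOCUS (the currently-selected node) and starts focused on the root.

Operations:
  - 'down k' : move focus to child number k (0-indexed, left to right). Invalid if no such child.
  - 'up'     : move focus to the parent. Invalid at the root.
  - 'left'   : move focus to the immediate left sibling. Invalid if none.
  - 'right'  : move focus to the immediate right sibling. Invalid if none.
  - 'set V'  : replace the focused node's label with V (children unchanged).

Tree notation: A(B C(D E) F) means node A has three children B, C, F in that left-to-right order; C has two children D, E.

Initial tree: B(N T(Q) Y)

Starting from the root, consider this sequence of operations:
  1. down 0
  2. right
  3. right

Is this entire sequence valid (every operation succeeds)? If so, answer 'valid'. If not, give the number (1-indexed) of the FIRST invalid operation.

Step 1 (down 0): focus=N path=0 depth=1 children=[] left=[] right=['T', 'Y'] parent=B
Step 2 (right): focus=T path=1 depth=1 children=['Q'] left=['N'] right=['Y'] parent=B
Step 3 (right): focus=Y path=2 depth=1 children=[] left=['N', 'T'] right=[] parent=B

Answer: valid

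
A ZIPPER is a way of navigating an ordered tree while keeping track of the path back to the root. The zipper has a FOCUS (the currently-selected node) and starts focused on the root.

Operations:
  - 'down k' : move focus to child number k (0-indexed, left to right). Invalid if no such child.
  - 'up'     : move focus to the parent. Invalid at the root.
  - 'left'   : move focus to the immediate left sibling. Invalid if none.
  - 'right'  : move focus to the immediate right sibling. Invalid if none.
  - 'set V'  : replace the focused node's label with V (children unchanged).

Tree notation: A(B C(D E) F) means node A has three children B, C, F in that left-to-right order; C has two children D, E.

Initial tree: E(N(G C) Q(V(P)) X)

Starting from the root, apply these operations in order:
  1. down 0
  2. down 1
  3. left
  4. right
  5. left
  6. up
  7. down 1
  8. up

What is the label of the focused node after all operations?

Step 1 (down 0): focus=N path=0 depth=1 children=['G', 'C'] left=[] right=['Q', 'X'] parent=E
Step 2 (down 1): focus=C path=0/1 depth=2 children=[] left=['G'] right=[] parent=N
Step 3 (left): focus=G path=0/0 depth=2 children=[] left=[] right=['C'] parent=N
Step 4 (right): focus=C path=0/1 depth=2 children=[] left=['G'] right=[] parent=N
Step 5 (left): focus=G path=0/0 depth=2 children=[] left=[] right=['C'] parent=N
Step 6 (up): focus=N path=0 depth=1 children=['G', 'C'] left=[] right=['Q', 'X'] parent=E
Step 7 (down 1): focus=C path=0/1 depth=2 children=[] left=['G'] right=[] parent=N
Step 8 (up): focus=N path=0 depth=1 children=['G', 'C'] left=[] right=['Q', 'X'] parent=E

Answer: N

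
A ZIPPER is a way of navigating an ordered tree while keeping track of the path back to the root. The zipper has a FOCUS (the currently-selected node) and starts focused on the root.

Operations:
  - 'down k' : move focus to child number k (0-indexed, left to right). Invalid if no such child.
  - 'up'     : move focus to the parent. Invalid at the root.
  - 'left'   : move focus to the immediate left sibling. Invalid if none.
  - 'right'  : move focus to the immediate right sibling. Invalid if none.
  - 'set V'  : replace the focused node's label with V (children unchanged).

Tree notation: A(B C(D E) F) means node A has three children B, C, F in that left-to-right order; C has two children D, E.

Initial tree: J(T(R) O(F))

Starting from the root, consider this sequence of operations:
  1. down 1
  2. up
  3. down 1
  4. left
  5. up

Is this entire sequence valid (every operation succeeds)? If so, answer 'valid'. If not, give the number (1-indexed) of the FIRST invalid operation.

Answer: valid

Derivation:
Step 1 (down 1): focus=O path=1 depth=1 children=['F'] left=['T'] right=[] parent=J
Step 2 (up): focus=J path=root depth=0 children=['T', 'O'] (at root)
Step 3 (down 1): focus=O path=1 depth=1 children=['F'] left=['T'] right=[] parent=J
Step 4 (left): focus=T path=0 depth=1 children=['R'] left=[] right=['O'] parent=J
Step 5 (up): focus=J path=root depth=0 children=['T', 'O'] (at root)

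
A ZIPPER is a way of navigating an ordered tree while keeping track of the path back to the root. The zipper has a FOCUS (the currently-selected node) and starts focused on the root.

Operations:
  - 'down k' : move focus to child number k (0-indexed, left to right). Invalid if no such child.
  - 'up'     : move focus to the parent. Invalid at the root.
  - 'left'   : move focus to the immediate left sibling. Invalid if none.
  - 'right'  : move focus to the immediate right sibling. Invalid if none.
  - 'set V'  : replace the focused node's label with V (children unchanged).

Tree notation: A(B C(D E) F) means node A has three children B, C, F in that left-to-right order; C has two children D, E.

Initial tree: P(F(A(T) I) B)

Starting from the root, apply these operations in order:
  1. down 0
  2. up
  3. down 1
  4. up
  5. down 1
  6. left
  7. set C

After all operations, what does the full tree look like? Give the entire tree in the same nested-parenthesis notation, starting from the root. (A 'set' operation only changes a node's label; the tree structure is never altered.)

Step 1 (down 0): focus=F path=0 depth=1 children=['A', 'I'] left=[] right=['B'] parent=P
Step 2 (up): focus=P path=root depth=0 children=['F', 'B'] (at root)
Step 3 (down 1): focus=B path=1 depth=1 children=[] left=['F'] right=[] parent=P
Step 4 (up): focus=P path=root depth=0 children=['F', 'B'] (at root)
Step 5 (down 1): focus=B path=1 depth=1 children=[] left=['F'] right=[] parent=P
Step 6 (left): focus=F path=0 depth=1 children=['A', 'I'] left=[] right=['B'] parent=P
Step 7 (set C): focus=C path=0 depth=1 children=['A', 'I'] left=[] right=['B'] parent=P

Answer: P(C(A(T) I) B)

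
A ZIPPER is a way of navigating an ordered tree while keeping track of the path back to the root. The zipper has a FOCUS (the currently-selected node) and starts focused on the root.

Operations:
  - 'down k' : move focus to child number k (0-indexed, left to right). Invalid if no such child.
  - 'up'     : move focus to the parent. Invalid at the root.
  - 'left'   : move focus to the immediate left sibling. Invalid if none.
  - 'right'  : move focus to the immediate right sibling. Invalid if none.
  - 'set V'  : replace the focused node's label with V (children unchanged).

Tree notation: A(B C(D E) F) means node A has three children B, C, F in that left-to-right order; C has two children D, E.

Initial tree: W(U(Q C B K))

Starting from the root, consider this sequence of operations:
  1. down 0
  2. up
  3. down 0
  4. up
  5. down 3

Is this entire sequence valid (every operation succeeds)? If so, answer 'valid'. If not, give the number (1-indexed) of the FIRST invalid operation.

Answer: 5

Derivation:
Step 1 (down 0): focus=U path=0 depth=1 children=['Q', 'C', 'B', 'K'] left=[] right=[] parent=W
Step 2 (up): focus=W path=root depth=0 children=['U'] (at root)
Step 3 (down 0): focus=U path=0 depth=1 children=['Q', 'C', 'B', 'K'] left=[] right=[] parent=W
Step 4 (up): focus=W path=root depth=0 children=['U'] (at root)
Step 5 (down 3): INVALID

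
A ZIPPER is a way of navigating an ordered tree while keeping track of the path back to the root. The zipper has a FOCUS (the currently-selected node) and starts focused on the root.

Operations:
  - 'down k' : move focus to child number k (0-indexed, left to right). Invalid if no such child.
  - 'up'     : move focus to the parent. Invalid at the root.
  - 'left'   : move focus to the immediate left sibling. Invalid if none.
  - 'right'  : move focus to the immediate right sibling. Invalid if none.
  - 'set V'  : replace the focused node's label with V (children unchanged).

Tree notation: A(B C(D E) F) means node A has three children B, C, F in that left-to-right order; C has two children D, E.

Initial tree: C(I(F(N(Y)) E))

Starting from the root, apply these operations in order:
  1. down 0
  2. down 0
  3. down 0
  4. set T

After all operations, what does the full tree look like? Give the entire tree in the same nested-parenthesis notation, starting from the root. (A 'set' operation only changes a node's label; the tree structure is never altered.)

Answer: C(I(F(T(Y)) E))

Derivation:
Step 1 (down 0): focus=I path=0 depth=1 children=['F', 'E'] left=[] right=[] parent=C
Step 2 (down 0): focus=F path=0/0 depth=2 children=['N'] left=[] right=['E'] parent=I
Step 3 (down 0): focus=N path=0/0/0 depth=3 children=['Y'] left=[] right=[] parent=F
Step 4 (set T): focus=T path=0/0/0 depth=3 children=['Y'] left=[] right=[] parent=F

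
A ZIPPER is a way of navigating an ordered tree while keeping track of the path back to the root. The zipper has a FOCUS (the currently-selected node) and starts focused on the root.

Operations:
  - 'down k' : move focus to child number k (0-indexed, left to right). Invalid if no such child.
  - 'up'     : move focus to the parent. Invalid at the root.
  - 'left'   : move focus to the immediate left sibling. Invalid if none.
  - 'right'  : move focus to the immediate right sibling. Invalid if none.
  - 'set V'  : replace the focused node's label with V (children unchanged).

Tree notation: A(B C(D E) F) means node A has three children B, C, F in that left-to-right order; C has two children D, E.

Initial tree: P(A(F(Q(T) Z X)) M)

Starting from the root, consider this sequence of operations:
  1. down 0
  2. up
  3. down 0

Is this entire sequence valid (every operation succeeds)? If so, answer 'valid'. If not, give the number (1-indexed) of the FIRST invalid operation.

Answer: valid

Derivation:
Step 1 (down 0): focus=A path=0 depth=1 children=['F'] left=[] right=['M'] parent=P
Step 2 (up): focus=P path=root depth=0 children=['A', 'M'] (at root)
Step 3 (down 0): focus=A path=0 depth=1 children=['F'] left=[] right=['M'] parent=P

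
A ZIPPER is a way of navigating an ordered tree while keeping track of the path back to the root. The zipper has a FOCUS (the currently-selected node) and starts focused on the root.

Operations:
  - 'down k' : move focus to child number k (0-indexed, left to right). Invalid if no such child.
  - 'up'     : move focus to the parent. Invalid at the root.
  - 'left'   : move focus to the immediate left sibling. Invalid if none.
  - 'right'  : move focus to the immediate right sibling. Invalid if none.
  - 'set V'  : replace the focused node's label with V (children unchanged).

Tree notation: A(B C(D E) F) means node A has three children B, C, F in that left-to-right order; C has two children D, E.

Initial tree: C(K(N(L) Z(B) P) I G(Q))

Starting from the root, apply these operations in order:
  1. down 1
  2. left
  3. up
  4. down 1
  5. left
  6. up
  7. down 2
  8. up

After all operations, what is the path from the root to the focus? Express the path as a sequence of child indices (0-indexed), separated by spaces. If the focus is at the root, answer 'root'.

Answer: root

Derivation:
Step 1 (down 1): focus=I path=1 depth=1 children=[] left=['K'] right=['G'] parent=C
Step 2 (left): focus=K path=0 depth=1 children=['N', 'Z', 'P'] left=[] right=['I', 'G'] parent=C
Step 3 (up): focus=C path=root depth=0 children=['K', 'I', 'G'] (at root)
Step 4 (down 1): focus=I path=1 depth=1 children=[] left=['K'] right=['G'] parent=C
Step 5 (left): focus=K path=0 depth=1 children=['N', 'Z', 'P'] left=[] right=['I', 'G'] parent=C
Step 6 (up): focus=C path=root depth=0 children=['K', 'I', 'G'] (at root)
Step 7 (down 2): focus=G path=2 depth=1 children=['Q'] left=['K', 'I'] right=[] parent=C
Step 8 (up): focus=C path=root depth=0 children=['K', 'I', 'G'] (at root)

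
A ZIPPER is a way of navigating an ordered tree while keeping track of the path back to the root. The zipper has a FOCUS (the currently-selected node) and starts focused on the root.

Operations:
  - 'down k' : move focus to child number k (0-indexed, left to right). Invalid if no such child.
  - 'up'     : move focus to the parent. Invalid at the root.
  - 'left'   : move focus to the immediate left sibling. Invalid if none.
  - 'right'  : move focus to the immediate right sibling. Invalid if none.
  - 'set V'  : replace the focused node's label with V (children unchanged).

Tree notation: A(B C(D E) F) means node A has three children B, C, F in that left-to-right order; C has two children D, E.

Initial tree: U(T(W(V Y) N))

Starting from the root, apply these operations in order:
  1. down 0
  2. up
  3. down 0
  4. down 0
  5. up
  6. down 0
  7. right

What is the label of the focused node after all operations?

Step 1 (down 0): focus=T path=0 depth=1 children=['W', 'N'] left=[] right=[] parent=U
Step 2 (up): focus=U path=root depth=0 children=['T'] (at root)
Step 3 (down 0): focus=T path=0 depth=1 children=['W', 'N'] left=[] right=[] parent=U
Step 4 (down 0): focus=W path=0/0 depth=2 children=['V', 'Y'] left=[] right=['N'] parent=T
Step 5 (up): focus=T path=0 depth=1 children=['W', 'N'] left=[] right=[] parent=U
Step 6 (down 0): focus=W path=0/0 depth=2 children=['V', 'Y'] left=[] right=['N'] parent=T
Step 7 (right): focus=N path=0/1 depth=2 children=[] left=['W'] right=[] parent=T

Answer: N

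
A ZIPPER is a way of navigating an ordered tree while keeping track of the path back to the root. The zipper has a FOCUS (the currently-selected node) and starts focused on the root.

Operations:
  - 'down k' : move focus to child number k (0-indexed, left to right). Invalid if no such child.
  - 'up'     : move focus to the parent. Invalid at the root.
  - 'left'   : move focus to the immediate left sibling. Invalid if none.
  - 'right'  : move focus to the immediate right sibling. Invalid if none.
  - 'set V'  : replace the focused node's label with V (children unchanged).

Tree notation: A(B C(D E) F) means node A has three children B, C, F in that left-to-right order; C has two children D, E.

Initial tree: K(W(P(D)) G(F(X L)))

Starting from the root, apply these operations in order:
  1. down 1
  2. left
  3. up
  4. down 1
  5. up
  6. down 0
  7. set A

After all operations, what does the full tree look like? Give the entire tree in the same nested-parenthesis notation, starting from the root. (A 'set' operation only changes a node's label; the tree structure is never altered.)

Step 1 (down 1): focus=G path=1 depth=1 children=['F'] left=['W'] right=[] parent=K
Step 2 (left): focus=W path=0 depth=1 children=['P'] left=[] right=['G'] parent=K
Step 3 (up): focus=K path=root depth=0 children=['W', 'G'] (at root)
Step 4 (down 1): focus=G path=1 depth=1 children=['F'] left=['W'] right=[] parent=K
Step 5 (up): focus=K path=root depth=0 children=['W', 'G'] (at root)
Step 6 (down 0): focus=W path=0 depth=1 children=['P'] left=[] right=['G'] parent=K
Step 7 (set A): focus=A path=0 depth=1 children=['P'] left=[] right=['G'] parent=K

Answer: K(A(P(D)) G(F(X L)))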